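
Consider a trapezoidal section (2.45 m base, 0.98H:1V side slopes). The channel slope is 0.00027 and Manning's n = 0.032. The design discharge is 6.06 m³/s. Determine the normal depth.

y_n = 2.25 m

Manning's equation rearranged: A R^(2/3) = nQ / (1·√S) = 0.032 × 6.06 / (√0.00027) = 11.8.
Trying y = 2.02 m: A R^(2/3) = 9.557 — low.
Trying y = 2.79 m: A R^(2/3) = 18.18 — high.
Trying y = 2.25 m: A R^(2/3) = 11.81 — matches.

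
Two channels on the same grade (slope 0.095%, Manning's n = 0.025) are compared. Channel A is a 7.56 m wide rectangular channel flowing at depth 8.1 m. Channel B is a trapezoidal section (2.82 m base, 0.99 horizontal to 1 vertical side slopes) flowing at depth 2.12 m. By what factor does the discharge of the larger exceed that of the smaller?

9.85

Channel A: Flow area A = b·y = 7.56 × 8.1 = 61.24 m². Wetted perimeter P = b + 2y = 7.56 + 2×8.1 = 23.76 m. Hydraulic radius R = A/P = 61.24/23.76 = 2.577 m. Q_A = (1/0.025)·61.24·2.577^(2/3)·√0.00095 = 141.9 m³/s.
Channel B: With bottom width b = 2.82 m and side slope z = 0.99: A = (b + zy)y = (2.82 + 0.99×2.12)×2.12 = 10.43 m²; P = b + 2y√(1+z²) = 2.82 + 2×2.12×1.407 = 8.786 m. Hydraulic radius R = A/P = 10.43/8.786 = 1.187 m. Q_B = (1/0.025)·10.43·1.187^(2/3)·√0.00095 = 14.41 m³/s.
The larger discharge is 141.9 m³/s and the smaller is 14.41 m³/s; the ratio is 9.85.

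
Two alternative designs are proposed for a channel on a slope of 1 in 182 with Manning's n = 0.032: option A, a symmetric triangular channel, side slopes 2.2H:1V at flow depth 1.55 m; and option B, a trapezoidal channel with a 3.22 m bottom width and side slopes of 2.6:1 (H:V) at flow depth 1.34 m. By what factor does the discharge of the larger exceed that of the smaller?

Channel A: For a triangular section with side slope z = 2.2: A = zy² = 2.2×1.55² = 5.286 m²; P = 2y√(1+z²) = 2×1.55×2.417 = 7.491 m. Hydraulic radius R = A/P = 5.286/7.491 = 0.7055 m. Q_A = (1/0.032)·5.286·0.7055^(2/3)·√0.005495 = 9.703 m³/s.
Channel B: With bottom width b = 3.22 m and side slope z = 2.6: A = (b + zy)y = (3.22 + 2.6×1.34)×1.34 = 8.983 m²; P = b + 2y√(1+z²) = 3.22 + 2×1.34×2.786 = 10.69 m. Hydraulic radius R = A/P = 8.983/10.69 = 0.8407 m. Q_B = (1/0.032)·8.983·0.8407^(2/3)·√0.005495 = 18.54 m³/s.
The larger discharge is 18.54 m³/s and the smaller is 9.703 m³/s; the ratio is 1.91.

1.91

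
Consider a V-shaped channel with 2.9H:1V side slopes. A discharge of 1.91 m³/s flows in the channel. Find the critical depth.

y_c = 0.616 m

At critical depth, Q² T / (g A³) = 1, i.e. A³/T = Q²/g = 1.91²/9.81 = 0.3719.
Try y = 0.517 m: A³/T = 0.1553 — too small.
Try y = 0.665 m: A³/T = 0.5469 — too large.
Try y = 0.616 m: A³/T = 0.373 — matches.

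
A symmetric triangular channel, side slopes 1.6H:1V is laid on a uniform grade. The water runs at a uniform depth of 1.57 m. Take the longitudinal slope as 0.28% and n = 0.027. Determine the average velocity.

V = 1.49 m/s

For a triangular section with side slope z = 1.6: A = zy² = 1.6×1.57² = 3.944 m²; P = 2y√(1+z²) = 2×1.57×1.887 = 5.925 m.
Hydraulic radius R = A/P = 3.944/5.925 = 0.6657 m.
From Manning's equation, V = (1/n) R^(2/3) S^(1/2) = (1/0.027) × 0.6657^(2/3) × 0.0028^(1/2) = 1.49 m/s.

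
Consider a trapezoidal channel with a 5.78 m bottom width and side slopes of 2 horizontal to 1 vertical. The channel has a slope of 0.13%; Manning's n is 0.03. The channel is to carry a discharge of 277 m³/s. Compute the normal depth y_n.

Manning's equation rearranged: A R^(2/3) = nQ / (1·√S) = 0.03 × 277 / (√0.0013) = 230.5.
At y = 7.02 m: A R^(2/3) = 335.4 — high.
At y = 4.22 m: A R^(2/3) = 108.6 — low.
At y = 5.95 m: A R^(2/3) = 230.7 — ≈ 230.5.

y_n = 5.95 m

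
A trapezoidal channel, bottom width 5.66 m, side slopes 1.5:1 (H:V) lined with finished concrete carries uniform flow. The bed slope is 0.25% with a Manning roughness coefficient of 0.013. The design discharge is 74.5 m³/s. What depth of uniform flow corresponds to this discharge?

Manning's equation rearranged: A R^(2/3) = nQ / (1·√S) = 0.013 × 74.5 / (√0.0025) = 19.37.
Trying y = 1.4 m: A R^(2/3) = 10.97 — too small.
Trying y = 2.25 m: A R^(2/3) = 26.35 — too large.
Trying y = 1.91 m: A R^(2/3) = 19.37 — close enough.

y_n = 1.91 m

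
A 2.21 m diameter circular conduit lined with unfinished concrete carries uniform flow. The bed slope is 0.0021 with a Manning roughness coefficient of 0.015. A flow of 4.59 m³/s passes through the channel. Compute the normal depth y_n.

y_n = 1.21 m

Manning's equation rearranged: A R^(2/3) = nQ / (1·√S) = 0.015 × 4.59 / (√0.0021) = 1.502.
Trying y = 0.84 m: A R^(2/3) = 0.7923 — short.
Trying y = 1.48 m: A R^(2/3) = 2.037 — over.
Trying y = 1.21 m: A R^(2/3) = 1.502 — ≈ 1.502.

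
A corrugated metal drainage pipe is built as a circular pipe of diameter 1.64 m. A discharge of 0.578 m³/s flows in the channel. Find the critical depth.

y_c = 0.372 m

At critical depth, Q² T / (g A³) = 1, i.e. A³/T = Q²/g = 0.578²/9.81 = 0.03406.
Trying y = 0.429 m: A³/T = 0.05916 — too large.
Trying y = 0.254 m: A³/T = 0.007597 — too small.
Trying y = 0.372 m: A³/T = 0.03393 — ≈ 0.03406.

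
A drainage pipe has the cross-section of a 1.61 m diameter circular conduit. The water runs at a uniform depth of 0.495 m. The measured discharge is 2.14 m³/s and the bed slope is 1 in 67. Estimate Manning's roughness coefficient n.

For a circular section of diameter D = 1.61 m at depth y = 0.495 m, the central angle is θ = 2 arccos(1 − 2y/D) = 2.351 rad. Then A = (D²/8)(θ − sin θ) = 0.5314 m² and P = Dθ/2 = 1.893 m.
Hydraulic radius R = A/P = 0.5314/1.893 = 0.2808 m.
Rearranging Manning's equation: n = (1/Q) A R^(2/3) S^(1/2) = (1/2.14) × 0.5314 × 0.2808^(2/3) × √0.01493 = 0.013.

n = 0.013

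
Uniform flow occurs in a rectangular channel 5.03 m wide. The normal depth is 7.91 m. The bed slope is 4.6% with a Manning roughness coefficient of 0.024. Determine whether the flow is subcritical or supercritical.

Flow area A = b·y = 5.03 × 7.91 = 39.79 m². Wetted perimeter P = b + 2y = 5.03 + 2×7.91 = 20.85 m.
Hydraulic radius R = A/P = 39.79/20.85 = 1.908 m.
V = (1/n) R^(2/3) √S = (1/0.024) × 1.908^(2/3) × √0.046 = 13.75 m/s. Hydraulic depth D_h = A/T = 39.79/5.03 = 7.91 m.
Froude number Fr = V/√(g·D_h) = 13.75/√(9.81×7.91) = 1.56, which is greater than 1, so the flow is supercritical.

supercritical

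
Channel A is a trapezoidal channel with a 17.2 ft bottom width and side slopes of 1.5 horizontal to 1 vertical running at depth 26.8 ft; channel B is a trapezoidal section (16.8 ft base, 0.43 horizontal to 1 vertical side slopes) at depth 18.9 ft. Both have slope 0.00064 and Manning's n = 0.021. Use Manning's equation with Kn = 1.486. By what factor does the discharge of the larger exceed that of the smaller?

Channel A: With bottom width b = 17.2 ft and side slope z = 1.5: A = (b + zy)y = (17.2 + 1.5×26.8)×26.8 = 1538 ft²; P = b + 2y√(1+z²) = 17.2 + 2×26.8×1.803 = 113.8 ft. Hydraulic radius R = A/P = 1538/113.8 = 13.51 ft. Q_A = (1.486/0.021)·1538·13.51^(2/3)·√0.00064 = 15620 ft³/s.
Channel B: With bottom width b = 16.8 ft and side slope z = 0.43: A = (b + zy)y = (16.8 + 0.43×18.9)×18.9 = 471.1 ft²; P = b + 2y√(1+z²) = 16.8 + 2×18.9×1.089 = 57.95 ft. Hydraulic radius R = A/P = 471.1/57.95 = 8.13 ft. Q_B = (1.486/0.021)·471.1·8.13^(2/3)·√0.00064 = 3410 ft³/s.
The larger discharge is 15620 ft³/s and the smaller is 3410 ft³/s; the ratio is 4.58.

4.58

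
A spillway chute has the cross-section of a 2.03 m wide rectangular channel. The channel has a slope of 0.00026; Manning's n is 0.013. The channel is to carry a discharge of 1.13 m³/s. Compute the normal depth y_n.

y_n = 0.776 m

Manning's equation rearranged: A R^(2/3) = nQ / (1·√S) = 0.013 × 1.13 / (√0.00026) = 0.911.
At y = 0.624 m: A R^(2/3) = 0.672 — low.
At y = 0.899 m: A R^(2/3) = 1.114 — high.
At y = 0.776 m: A R^(2/3) = 0.911 — close enough.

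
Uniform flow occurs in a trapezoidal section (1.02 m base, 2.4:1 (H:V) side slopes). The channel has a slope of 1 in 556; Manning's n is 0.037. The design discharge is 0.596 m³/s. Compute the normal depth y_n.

Manning's equation rearranged: A R^(2/3) = nQ / (1·√S) = 0.037 × 0.596 / (√0.001799) = 0.52.
At y = 0.42 m: A R^(2/3) = 0.3522 — too small.
At y = 0.56 m: A R^(2/3) = 0.6407 — too large.
At y = 0.507 m: A R^(2/3) = 0.5196 — matches.

y_n = 0.507 m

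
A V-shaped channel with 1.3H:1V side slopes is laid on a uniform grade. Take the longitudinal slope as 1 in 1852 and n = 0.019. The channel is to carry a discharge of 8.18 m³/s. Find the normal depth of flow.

y_n = 2.33 m

Manning's equation rearranged: A R^(2/3) = nQ / (1·√S) = 0.019 × 8.18 / (√0.00054) = 6.688.
At y = 2.06 m: A R^(2/3) = 4.819 — low.
At y = 2.93 m: A R^(2/3) = 12.33 — high.
At y = 2.33 m: A R^(2/3) = 6.692 — matches.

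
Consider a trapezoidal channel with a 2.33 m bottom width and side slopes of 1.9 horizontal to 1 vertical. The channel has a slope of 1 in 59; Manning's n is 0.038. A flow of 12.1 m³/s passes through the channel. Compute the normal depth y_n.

y_n = 1.06 m

Manning's equation rearranged: A R^(2/3) = nQ / (1·√S) = 0.038 × 12.1 / (√0.01695) = 3.532.
Try y = 1.16 m: A R^(2/3) = 4.223 — high.
Try y = 1.06 m: A R^(2/3) = 3.523 — matches.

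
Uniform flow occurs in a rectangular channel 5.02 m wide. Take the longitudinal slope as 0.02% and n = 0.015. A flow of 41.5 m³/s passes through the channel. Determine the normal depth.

y_n = 5.99 m

Manning's equation rearranged: A R^(2/3) = nQ / (1·√S) = 0.015 × 41.5 / (√0.0002) = 44.02.
At y = 5.28 m: A R^(2/3) = 37.77 — too small.
At y = 7.01 m: A R^(2/3) = 53 — too large.
At y = 5.99 m: A R^(2/3) = 43.98 — close enough.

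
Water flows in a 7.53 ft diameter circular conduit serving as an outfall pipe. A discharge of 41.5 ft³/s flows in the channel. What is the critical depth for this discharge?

At critical depth, Q² T / (g A³) = 1, i.e. A³/T = Q²/g = 41.5²/32.2 = 53.49.
At y = 1.85 ft: A³/T = 94.55 — high.
At y = 1.2 ft: A³/T = 17.35 — low.
At y = 1.6 ft: A³/T = 53.63 — close enough.

y_c = 1.6 ft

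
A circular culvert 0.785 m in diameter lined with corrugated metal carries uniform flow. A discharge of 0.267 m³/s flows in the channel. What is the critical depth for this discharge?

At critical depth, Q² T / (g A³) = 1, i.e. A³/T = Q²/g = 0.267²/9.81 = 0.007267.
Trying y = 0.262 m: A³/T = 0.003824 — too small.
Trying y = 0.364 m: A³/T = 0.01353 — too large.
Trying y = 0.309 m: A³/T = 0.007222 — matches.

y_c = 0.309 m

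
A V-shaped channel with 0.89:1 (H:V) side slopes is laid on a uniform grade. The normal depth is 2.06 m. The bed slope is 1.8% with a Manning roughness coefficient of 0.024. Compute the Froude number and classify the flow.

supercritical

For a triangular section with side slope z = 0.89: A = zy² = 0.89×2.06² = 3.777 m²; P = 2y√(1+z²) = 2×2.06×1.339 = 5.515 m.
Hydraulic radius R = A/P = 3.777/5.515 = 0.6848 m.
V = (1/n) R^(2/3) √S = (1/0.024) × 0.6848^(2/3) × √0.018 = 4.343 m/s. Hydraulic depth D_h = A/T = 3.777/3.667 = 1.03 m.
Froude number Fr = V/√(g·D_h) = 4.343/√(9.81×1.03) = 1.37, which is greater than 1, so the flow is supercritical.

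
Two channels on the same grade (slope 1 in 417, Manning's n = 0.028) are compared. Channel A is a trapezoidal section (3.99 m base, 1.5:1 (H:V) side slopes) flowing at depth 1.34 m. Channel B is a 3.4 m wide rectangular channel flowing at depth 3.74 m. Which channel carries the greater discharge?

channel B

Channel A: With bottom width b = 3.99 m and side slope z = 1.5: A = (b + zy)y = (3.99 + 1.5×1.34)×1.34 = 8.04 m²; P = b + 2y√(1+z²) = 3.99 + 2×1.34×1.803 = 8.821 m. Hydraulic radius R = A/P = 8.04/8.821 = 0.9114 m. Q_A = (1/0.028)·8.04·0.9114^(2/3)·√0.002398 = 13.22 m³/s.
Channel B: Flow area A = b·y = 3.4 × 3.74 = 12.72 m². Wetted perimeter P = b + 2y = 3.4 + 2×3.74 = 10.88 m. Hydraulic radius R = A/P = 12.72/10.88 = 1.169 m. Q_B = (1/0.028)·12.72·1.169^(2/3)·√0.002398 = 24.68 m³/s.
Q_A = 13.22 m³/s vs Q_B = 24.68 m³/s, so channel B carries more.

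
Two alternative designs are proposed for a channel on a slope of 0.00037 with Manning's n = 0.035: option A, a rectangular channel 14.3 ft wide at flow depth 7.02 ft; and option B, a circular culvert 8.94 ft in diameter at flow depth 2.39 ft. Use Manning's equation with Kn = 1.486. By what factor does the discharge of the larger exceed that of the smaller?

Channel A: Flow area A = b·y = 14.3 × 7.02 = 100.4 ft². Wetted perimeter P = b + 2y = 14.3 + 2×7.02 = 28.34 ft. Hydraulic radius R = A/P = 100.4/28.34 = 3.542 ft. Q_A = (1.486/0.035)·100.4·3.542^(2/3)·√0.00037 = 190.5 ft³/s.
Channel B: For a circular section of diameter D = 8.94 ft at depth y = 2.39 ft, the central angle is θ = 2 arccos(1 − 2y/D) = 2.174 rad. Then A = (D²/8)(θ − sin θ) = 13.49 ft² and P = Dθ/2 = 9.716 ft. Hydraulic radius R = A/P = 13.49/9.716 = 1.388 ft. Q_B = (1.486/0.035)·13.49·1.388^(2/3)·√0.00037 = 13.7 ft³/s.
The larger discharge is 190.5 ft³/s and the smaller is 13.7 ft³/s; the ratio is 13.9.

13.9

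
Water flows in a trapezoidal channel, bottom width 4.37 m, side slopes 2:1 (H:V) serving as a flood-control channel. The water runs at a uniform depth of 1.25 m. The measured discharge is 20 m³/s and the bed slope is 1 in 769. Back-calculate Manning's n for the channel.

n = 0.014

With bottom width b = 4.37 m and side slope z = 2: A = (b + zy)y = (4.37 + 2×1.25)×1.25 = 8.588 m²; P = b + 2y√(1+z²) = 4.37 + 2×1.25×2.236 = 9.96 m.
Hydraulic radius R = A/P = 8.588/9.96 = 0.8622 m.
Rearranging Manning's equation: n = (1/Q) A R^(2/3) S^(1/2) = (1/20) × 8.588 × 0.8622^(2/3) × √0.0013 = 0.014.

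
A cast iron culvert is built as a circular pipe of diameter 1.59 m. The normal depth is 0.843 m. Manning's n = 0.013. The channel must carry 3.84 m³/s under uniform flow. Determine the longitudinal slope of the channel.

For a circular section of diameter D = 1.59 m at depth y = 0.843 m, the central angle is θ = 2 arccos(1 − 2y/D) = 3.262 rad. Then A = (D²/8)(θ − sin θ) = 1.069 m² and P = Dθ/2 = 2.594 m.
Hydraulic radius R = A/P = 1.069/2.594 = 0.4122 m.
From Manning's equation, S = [nQ / (1 A R^(2/3))]² = [0.013 × 3.84 / (1 × 1.069 × 0.4122^(2/3))]² = 0.00711.

S = 0.00711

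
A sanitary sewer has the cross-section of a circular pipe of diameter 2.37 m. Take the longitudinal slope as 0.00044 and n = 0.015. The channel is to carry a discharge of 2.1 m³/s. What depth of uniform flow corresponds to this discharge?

y_n = 1.16 m

Manning's equation rearranged: A R^(2/3) = nQ / (1·√S) = 0.015 × 2.1 / (√0.00044) = 1.502.
Try y = 0.844 m: A R^(2/3) = 0.8454 — low.
Try y = 1.44 m: A R^(2/3) = 2.131 — high.
Try y = 1.16 m: A R^(2/3) = 1.5 — ≈ 1.502.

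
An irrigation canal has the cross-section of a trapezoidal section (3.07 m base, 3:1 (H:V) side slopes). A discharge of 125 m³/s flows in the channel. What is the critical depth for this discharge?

y_c = 2.77 m

At critical depth, Q² T / (g A³) = 1, i.e. A³/T = Q²/g = 125²/9.81 = 1593.
At y = 2.06 m: A³/T = 448.4 — low.
At y = 3.54 m: A³/T = 4682 — high.
At y = 2.77 m: A³/T = 1591 — close enough.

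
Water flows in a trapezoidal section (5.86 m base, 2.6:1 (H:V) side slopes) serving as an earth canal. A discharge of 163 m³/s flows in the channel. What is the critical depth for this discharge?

At critical depth, Q² T / (g A³) = 1, i.e. A³/T = Q²/g = 163²/9.81 = 2708.
At y = 2.12 m: A³/T = 829.9 — low.
At y = 3.13 m: A³/T = 3800 — high.
At y = 2.88 m: A³/T = 2727 — close enough.

y_c = 2.88 m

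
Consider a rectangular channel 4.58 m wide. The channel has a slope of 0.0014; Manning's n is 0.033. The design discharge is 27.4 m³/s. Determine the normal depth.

y_n = 4.09 m

Manning's equation rearranged: A R^(2/3) = nQ / (1·√S) = 0.033 × 27.4 / (√0.0014) = 24.17.
Try y = 4.64 m: A R^(2/3) = 28.26 — too large.
Try y = 4.09 m: A R^(2/3) = 24.2 — close enough.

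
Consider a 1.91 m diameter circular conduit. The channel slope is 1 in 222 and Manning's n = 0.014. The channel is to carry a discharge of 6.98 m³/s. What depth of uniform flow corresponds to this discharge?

y_n = 1.33 m

Manning's equation rearranged: A R^(2/3) = nQ / (1·√S) = 0.014 × 6.98 / (√0.004505) = 1.456.
At y = 1.53 m: A R^(2/3) = 1.713 — over.
At y = 0.914 m: A R^(2/3) = 0.8118 — short.
At y = 1.33 m: A R^(2/3) = 1.455 — close enough.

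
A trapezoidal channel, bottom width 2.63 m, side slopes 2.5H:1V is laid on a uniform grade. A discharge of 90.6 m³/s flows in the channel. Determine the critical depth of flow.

At critical depth, Q² T / (g A³) = 1, i.e. A³/T = Q²/g = 90.6²/9.81 = 836.7.
Trying y = 3.21 m: A³/T = 2142 — high.
Trying y = 2.59 m: A³/T = 841.7 — ≈ 836.7.

y_c = 2.59 m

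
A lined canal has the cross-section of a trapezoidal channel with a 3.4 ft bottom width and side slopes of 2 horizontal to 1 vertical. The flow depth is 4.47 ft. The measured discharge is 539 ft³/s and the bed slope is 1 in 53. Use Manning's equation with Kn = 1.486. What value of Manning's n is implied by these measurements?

n = 0.037

With bottom width b = 3.4 ft and side slope z = 2: A = (b + zy)y = (3.4 + 2×4.47)×4.47 = 55.16 ft²; P = b + 2y√(1+z²) = 3.4 + 2×4.47×2.236 = 23.39 ft.
Hydraulic radius R = A/P = 55.16/23.39 = 2.358 ft.
Rearranging Manning's equation: n = (1.486/Q) A R^(2/3) S^(1/2) = (1.486/539) × 55.16 × 2.358^(2/3) × √0.01887 = 0.037.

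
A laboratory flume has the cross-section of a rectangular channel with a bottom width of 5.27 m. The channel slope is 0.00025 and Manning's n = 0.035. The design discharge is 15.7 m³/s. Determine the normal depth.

y_n = 4.66 m

Manning's equation rearranged: A R^(2/3) = nQ / (1·√S) = 0.035 × 15.7 / (√0.00025) = 34.75.
Trying y = 3.8 m: A R^(2/3) = 26.89 — short.
Trying y = 5.59 m: A R^(2/3) = 43.44 — over.
Trying y = 4.66 m: A R^(2/3) = 34.75 — matches.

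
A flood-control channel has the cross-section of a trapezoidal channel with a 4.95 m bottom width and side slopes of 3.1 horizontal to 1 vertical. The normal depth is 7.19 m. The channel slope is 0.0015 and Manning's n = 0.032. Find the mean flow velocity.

V = 2.94 m/s

With bottom width b = 4.95 m and side slope z = 3.1: A = (b + zy)y = (4.95 + 3.1×7.19)×7.19 = 195.8 m²; P = b + 2y√(1+z²) = 4.95 + 2×7.19×3.257 = 51.79 m.
Hydraulic radius R = A/P = 195.8/51.79 = 3.782 m.
From Manning's equation, V = (1/n) R^(2/3) S^(1/2) = (1/0.032) × 3.782^(2/3) × 0.0015^(1/2) = 2.94 m/s.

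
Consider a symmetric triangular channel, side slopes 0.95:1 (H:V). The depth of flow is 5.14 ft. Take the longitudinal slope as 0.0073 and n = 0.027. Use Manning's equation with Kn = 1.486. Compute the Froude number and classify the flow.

For a triangular section with side slope z = 0.95: A = zy² = 0.95×5.14² = 25.1 ft²; P = 2y√(1+z²) = 2×5.14×1.379 = 14.18 ft.
Hydraulic radius R = A/P = 25.1/14.18 = 1.77 ft.
V = (1.486/n) R^(2/3) √S = (1.486/0.027) × 1.77^(2/3) × √0.0073 = 6.881 ft/s. Hydraulic depth D_h = A/T = 25.1/9.766 = 2.57 ft.
Froude number Fr = V/√(g·D_h) = 6.881/√(32.2×2.57) = 0.756, which is less than 1, so the flow is subcritical.

subcritical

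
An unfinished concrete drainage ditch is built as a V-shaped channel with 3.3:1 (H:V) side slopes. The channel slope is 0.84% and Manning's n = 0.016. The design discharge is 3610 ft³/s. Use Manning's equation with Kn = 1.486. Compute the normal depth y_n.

y_n = 7.43 ft

Manning's equation rearranged: A R^(2/3) = nQ / (1.486·√S) = 0.016 × 3610 / (1.486 × √0.0084) = 424.1.
Try y = 6.25 ft: A R^(2/3) = 267.6 — low.
Try y = 8.18 ft: A R^(2/3) = 548.4 — high.
Try y = 7.43 ft: A R^(2/3) = 424.4 — ≈ 424.1.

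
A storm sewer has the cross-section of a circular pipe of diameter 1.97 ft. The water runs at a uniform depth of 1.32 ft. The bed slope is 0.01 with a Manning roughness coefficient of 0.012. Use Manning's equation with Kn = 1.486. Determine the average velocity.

V = 8.56 ft/s

For a circular section of diameter D = 1.97 ft at depth y = 1.32 ft, the central angle is θ = 2 arccos(1 − 2y/D) = 3.836 rad. Then A = (D²/8)(θ − sin θ) = 2.171 ft² and P = Dθ/2 = 3.778 ft.
Hydraulic radius R = A/P = 2.171/3.778 = 0.5746 ft.
From Manning's equation, V = (1.486/n) R^(2/3) S^(1/2) = (1.486/0.012) × 0.5746^(2/3) × 0.01^(1/2) = 8.56 ft/s.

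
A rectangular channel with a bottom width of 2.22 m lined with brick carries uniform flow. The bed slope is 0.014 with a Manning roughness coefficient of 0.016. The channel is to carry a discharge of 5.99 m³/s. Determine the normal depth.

y_n = 0.658 m

Manning's equation rearranged: A R^(2/3) = nQ / (1·√S) = 0.016 × 5.99 / (√0.014) = 0.81.
At y = 0.835 m: A R^(2/3) = 1.131 — high.
At y = 0.458 m: A R^(2/3) = 0.4799 — low.
At y = 0.658 m: A R^(2/3) = 0.8103 — matches.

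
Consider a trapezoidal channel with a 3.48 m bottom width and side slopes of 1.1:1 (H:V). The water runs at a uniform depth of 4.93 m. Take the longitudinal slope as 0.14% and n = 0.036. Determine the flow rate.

With bottom width b = 3.48 m and side slope z = 1.1: A = (b + zy)y = (3.48 + 1.1×4.93)×4.93 = 43.89 m²; P = b + 2y√(1+z²) = 3.48 + 2×4.93×1.487 = 18.14 m.
Hydraulic radius R = A/P = 43.89/18.14 = 2.42 m.
Manning's equation: Q = (1/n) A R^(2/3) S^(1/2) = (1/0.036) × 43.89 × 2.42^(2/3) × 0.0014^(1/2) = 82.2 m³/s.

Q = 82.2 m³/s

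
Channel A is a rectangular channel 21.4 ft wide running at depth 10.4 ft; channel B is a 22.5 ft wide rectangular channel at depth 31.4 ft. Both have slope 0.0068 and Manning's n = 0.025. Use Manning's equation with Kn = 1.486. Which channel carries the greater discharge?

channel B

Channel A: Flow area A = b·y = 21.4 × 10.4 = 222.6 ft². Wetted perimeter P = b + 2y = 21.4 + 2×10.4 = 42.2 ft. Hydraulic radius R = A/P = 222.6/42.2 = 5.274 ft. Q_A = (1.486/0.025)·222.6·5.274^(2/3)·√0.0068 = 3305 ft³/s.
Channel B: Flow area A = b·y = 22.5 × 31.4 = 706.5 ft². Wetted perimeter P = b + 2y = 22.5 + 2×31.4 = 85.3 ft. Hydraulic radius R = A/P = 706.5/85.3 = 8.283 ft. Q_B = (1.486/0.025)·706.5·8.283^(2/3)·√0.0068 = 14180 ft³/s.
Q_A = 3305 ft³/s vs Q_B = 14180 ft³/s, so channel B carries more.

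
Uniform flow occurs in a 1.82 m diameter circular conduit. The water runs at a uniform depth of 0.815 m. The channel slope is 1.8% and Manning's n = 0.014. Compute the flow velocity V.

V = 5.4 m/s

For a circular section of diameter D = 1.82 m at depth y = 0.815 m, the central angle is θ = 2 arccos(1 − 2y/D) = 2.932 rad. Then A = (D²/8)(θ − sin θ) = 1.128 m² and P = Dθ/2 = 2.669 m.
Hydraulic radius R = A/P = 1.128/2.669 = 0.4228 m.
From Manning's equation, V = (1/n) R^(2/3) S^(1/2) = (1/0.014) × 0.4228^(2/3) × 0.018^(1/2) = 5.4 m/s.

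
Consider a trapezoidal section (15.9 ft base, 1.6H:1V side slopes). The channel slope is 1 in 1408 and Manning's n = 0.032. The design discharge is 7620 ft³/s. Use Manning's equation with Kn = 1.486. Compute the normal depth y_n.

y_n = 22.8 ft

Manning's equation rearranged: A R^(2/3) = nQ / (1.486·√S) = 0.032 × 7620 / (1.486 × √0.0007102) = 6157.
Trying y = 18.7 ft: A R^(2/3) = 3953 — low.
Trying y = 28.7 ft: A R^(2/3) = 10450 — high.
Trying y = 22.8 ft: A R^(2/3) = 6160 — ≈ 6157.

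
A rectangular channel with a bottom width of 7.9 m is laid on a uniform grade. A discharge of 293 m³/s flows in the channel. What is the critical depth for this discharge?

For a rectangular channel, critical depth y_c = (q²/g)^(1/3) where q = Q/b = 293/7.9 = 37.09 m²/s.
So y_c = (37.09²/9.81)^(1/3) = 5.2 m.

y_c = 5.2 m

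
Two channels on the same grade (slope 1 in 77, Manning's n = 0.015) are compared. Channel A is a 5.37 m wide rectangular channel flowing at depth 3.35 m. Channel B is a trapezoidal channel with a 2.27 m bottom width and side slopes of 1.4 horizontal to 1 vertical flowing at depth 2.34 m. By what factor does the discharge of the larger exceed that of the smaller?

1.55

Channel A: Flow area A = b·y = 5.37 × 3.35 = 17.99 m². Wetted perimeter P = b + 2y = 5.37 + 2×3.35 = 12.07 m. Hydraulic radius R = A/P = 17.99/12.07 = 1.49 m. Q_A = (1/0.015)·17.99·1.49^(2/3)·√0.01299 = 178.3 m³/s.
Channel B: With bottom width b = 2.27 m and side slope z = 1.4: A = (b + zy)y = (2.27 + 1.4×2.34)×2.34 = 12.98 m²; P = b + 2y√(1+z²) = 2.27 + 2×2.34×1.72 = 10.32 m. Hydraulic radius R = A/P = 12.98/10.32 = 1.257 m. Q_B = (1/0.015)·12.98·1.257^(2/3)·√0.01299 = 114.9 m³/s.
The larger discharge is 178.3 m³/s and the smaller is 114.9 m³/s; the ratio is 1.55.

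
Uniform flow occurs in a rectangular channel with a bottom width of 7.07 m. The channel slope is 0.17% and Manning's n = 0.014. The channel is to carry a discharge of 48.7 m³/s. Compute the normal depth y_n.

Manning's equation rearranged: A R^(2/3) = nQ / (1·√S) = 0.014 × 48.7 / (√0.0017) = 16.54.
Try y = 1.49 m: A R^(2/3) = 10.87 — low.
Try y = 2.48 m: A R^(2/3) = 22.54 — high.
Try y = 1.99 m: A R^(2/3) = 16.53 — ≈ 16.54.

y_n = 1.99 m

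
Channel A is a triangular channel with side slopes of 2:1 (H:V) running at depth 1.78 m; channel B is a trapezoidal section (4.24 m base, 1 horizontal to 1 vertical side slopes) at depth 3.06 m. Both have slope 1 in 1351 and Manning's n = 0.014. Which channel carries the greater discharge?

channel B

Channel A: For a triangular section with side slope z = 2: A = zy² = 2×1.78² = 6.337 m²; P = 2y√(1+z²) = 2×1.78×2.236 = 7.96 m. Hydraulic radius R = A/P = 6.337/7.96 = 0.796 m. Q_A = (1/0.014)·6.337·0.796^(2/3)·√0.0007402 = 10.58 m³/s.
Channel B: With bottom width b = 4.24 m and side slope z = 1: A = (b + zy)y = (4.24 + 1×3.06)×3.06 = 22.34 m²; P = b + 2y√(1+z²) = 4.24 + 2×3.06×1.414 = 12.89 m. Hydraulic radius R = A/P = 22.34/12.89 = 1.732 m. Q_B = (1/0.014)·22.34·1.732^(2/3)·√0.0007402 = 62.61 m³/s.
Q_A = 10.58 m³/s vs Q_B = 62.61 m³/s, so channel B carries more.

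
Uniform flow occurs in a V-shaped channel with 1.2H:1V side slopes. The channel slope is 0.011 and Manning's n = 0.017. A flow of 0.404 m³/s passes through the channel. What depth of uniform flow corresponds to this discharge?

Manning's equation rearranged: A R^(2/3) = nQ / (1·√S) = 0.017 × 0.404 / (√0.011) = 0.06548.
At y = 0.481 m: A R^(2/3) = 0.09006 — high.
At y = 0.298 m: A R^(2/3) = 0.02512 — low.
At y = 0.427 m: A R^(2/3) = 0.06556 — matches.

y_n = 0.427 m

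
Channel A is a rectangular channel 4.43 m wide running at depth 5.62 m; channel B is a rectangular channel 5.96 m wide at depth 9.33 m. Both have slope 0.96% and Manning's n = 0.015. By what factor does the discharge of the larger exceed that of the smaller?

Channel A: Flow area A = b·y = 4.43 × 5.62 = 24.9 m². Wetted perimeter P = b + 2y = 4.43 + 2×5.62 = 15.67 m. Hydraulic radius R = A/P = 24.9/15.67 = 1.589 m. Q_A = (1/0.015)·24.9·1.589^(2/3)·√0.0096 = 221.4 m³/s.
Channel B: Flow area A = b·y = 5.96 × 9.33 = 55.61 m². Wetted perimeter P = b + 2y = 5.96 + 2×9.33 = 24.62 m. Hydraulic radius R = A/P = 55.61/24.62 = 2.259 m. Q_B = (1/0.015)·55.61·2.259^(2/3)·√0.0096 = 625.3 m³/s.
The larger discharge is 625.3 m³/s and the smaller is 221.4 m³/s; the ratio is 2.82.

2.82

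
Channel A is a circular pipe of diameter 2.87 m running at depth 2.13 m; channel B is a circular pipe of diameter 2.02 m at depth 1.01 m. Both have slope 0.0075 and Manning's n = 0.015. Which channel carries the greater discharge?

channel A

Channel A: For a circular section of diameter D = 2.87 m at depth y = 2.13 m, the central angle is θ = 2 arccos(1 − 2y/D) = 4.153 rad. Then A = (D²/8)(θ − sin θ) = 5.148 m² and P = Dθ/2 = 5.959 m. Hydraulic radius R = A/P = 5.148/5.959 = 0.8639 m. Q_A = (1/0.015)·5.148·0.8639^(2/3)·√0.0075 = 26.96 m³/s.
Channel B: For a circular section of diameter D = 2.02 m at depth y = 1.01 m, the central angle is θ = 2 arccos(1 − 2y/D) = 3.142 rad. Then A = (D²/8)(θ − sin θ) = 1.602 m² and P = Dθ/2 = 3.173 m. Hydraulic radius R = A/P = 1.602/3.173 = 0.505 m. Q_B = (1/0.015)·1.602·0.505^(2/3)·√0.0075 = 5.867 m³/s.
Q_A = 26.96 m³/s vs Q_B = 5.867 m³/s, so channel A carries more.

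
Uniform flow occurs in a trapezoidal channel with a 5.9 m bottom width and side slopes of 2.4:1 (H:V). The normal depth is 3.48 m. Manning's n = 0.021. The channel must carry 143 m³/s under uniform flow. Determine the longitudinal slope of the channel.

S = 0.00139

With bottom width b = 5.9 m and side slope z = 2.4: A = (b + zy)y = (5.9 + 2.4×3.48)×3.48 = 49.6 m²; P = b + 2y√(1+z²) = 5.9 + 2×3.48×2.6 = 24 m.
Hydraulic radius R = A/P = 49.6/24 = 2.067 m.
From Manning's equation, S = [nQ / (1 A R^(2/3))]² = [0.021 × 143 / (1 × 49.6 × 2.067^(2/3))]² = 0.00139.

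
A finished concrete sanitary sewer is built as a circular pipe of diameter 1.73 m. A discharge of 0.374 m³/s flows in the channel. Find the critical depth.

At critical depth, Q² T / (g A³) = 1, i.e. A³/T = Q²/g = 0.374²/9.81 = 0.01426.
Trying y = 0.26 m: A³/T = 0.008815 — too small.
Trying y = 0.366 m: A³/T = 0.03375 — too large.
Trying y = 0.294 m: A³/T = 0.0143 — ≈ 0.01426.

y_c = 0.294 m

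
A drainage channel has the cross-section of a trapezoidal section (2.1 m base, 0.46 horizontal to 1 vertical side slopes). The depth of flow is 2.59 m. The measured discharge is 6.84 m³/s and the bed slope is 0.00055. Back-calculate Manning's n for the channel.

With bottom width b = 2.1 m and side slope z = 0.46: A = (b + zy)y = (2.1 + 0.46×2.59)×2.59 = 8.525 m²; P = b + 2y√(1+z²) = 2.1 + 2×2.59×1.101 = 7.802 m.
Hydraulic radius R = A/P = 8.525/7.802 = 1.093 m.
Rearranging Manning's equation: n = (1/Q) A R^(2/3) S^(1/2) = (1/6.84) × 8.525 × 1.093^(2/3) × √0.00055 = 0.031.

n = 0.031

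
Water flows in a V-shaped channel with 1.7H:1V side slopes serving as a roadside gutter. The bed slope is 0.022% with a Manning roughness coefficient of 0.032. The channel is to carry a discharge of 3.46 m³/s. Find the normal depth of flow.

y_n = 2.15 m

Manning's equation rearranged: A R^(2/3) = nQ / (1·√S) = 0.032 × 3.46 / (√0.00022) = 7.465.
At y = 2.64 m: A R^(2/3) = 12.91 — too large.
At y = 2.15 m: A R^(2/3) = 7.469 — close enough.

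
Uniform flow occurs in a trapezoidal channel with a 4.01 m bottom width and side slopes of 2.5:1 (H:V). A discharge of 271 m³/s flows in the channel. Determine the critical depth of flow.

y_c = 4.02 m

At critical depth, Q² T / (g A³) = 1, i.e. A³/T = Q²/g = 271²/9.81 = 7486.
At y = 3.08 m: A³/T = 2417 — low.
At y = 4.77 m: A³/T = 15760 — high.
At y = 4.02 m: A³/T = 7489 — ≈ 7486.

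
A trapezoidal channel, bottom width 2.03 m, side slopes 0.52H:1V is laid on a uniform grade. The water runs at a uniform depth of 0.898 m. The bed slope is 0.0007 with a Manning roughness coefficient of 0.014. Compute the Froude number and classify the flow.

subcritical

With bottom width b = 2.03 m and side slope z = 0.52: A = (b + zy)y = (2.03 + 0.52×0.898)×0.898 = 2.242 m²; P = b + 2y√(1+z²) = 2.03 + 2×0.898×1.127 = 4.054 m.
Hydraulic radius R = A/P = 2.242/4.054 = 0.5531 m.
V = (1/n) R^(2/3) √S = (1/0.014) × 0.5531^(2/3) × √0.0007 = 1.273 m/s. Hydraulic depth D_h = A/T = 2.242/2.964 = 0.7565 m.
Froude number Fr = V/√(g·D_h) = 1.273/√(9.81×0.7565) = 0.467, which is less than 1, so the flow is subcritical.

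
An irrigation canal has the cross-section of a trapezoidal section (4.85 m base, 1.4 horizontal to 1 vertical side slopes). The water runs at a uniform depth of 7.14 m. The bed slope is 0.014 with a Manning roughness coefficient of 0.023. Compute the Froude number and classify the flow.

supercritical

With bottom width b = 4.85 m and side slope z = 1.4: A = (b + zy)y = (4.85 + 1.4×7.14)×7.14 = 106 m²; P = b + 2y√(1+z²) = 4.85 + 2×7.14×1.72 = 29.42 m.
Hydraulic radius R = A/P = 106/29.42 = 3.603 m.
V = (1/n) R^(2/3) √S = (1/0.023) × 3.603^(2/3) × √0.014 = 12.09 m/s. Hydraulic depth D_h = A/T = 106/24.84 = 4.267 m.
Froude number Fr = V/√(g·D_h) = 12.09/√(9.81×4.267) = 1.87, which is greater than 1, so the flow is supercritical.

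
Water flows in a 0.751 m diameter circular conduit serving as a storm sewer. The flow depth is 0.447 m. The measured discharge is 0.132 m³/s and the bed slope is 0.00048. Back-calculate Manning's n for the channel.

For a circular section of diameter D = 0.751 m at depth y = 0.447 m, the central angle is θ = 2 arccos(1 − 2y/D) = 3.525 rad. Then A = (D²/8)(θ − sin θ) = 0.2749 m² and P = Dθ/2 = 1.324 m.
Hydraulic radius R = A/P = 0.2749/1.324 = 0.2077 m.
Rearranging Manning's equation: n = (1/Q) A R^(2/3) S^(1/2) = (1/0.132) × 0.2749 × 0.2077^(2/3) × √0.00048 = 0.016.

n = 0.016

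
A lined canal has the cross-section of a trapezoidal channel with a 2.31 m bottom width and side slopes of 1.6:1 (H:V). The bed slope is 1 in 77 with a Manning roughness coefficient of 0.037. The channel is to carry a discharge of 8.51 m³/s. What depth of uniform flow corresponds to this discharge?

y_n = 0.973 m

Manning's equation rearranged: A R^(2/3) = nQ / (1·√S) = 0.037 × 8.51 / (√0.01299) = 2.763.
Try y = 1.13 m: A R^(2/3) = 3.696 — too large.
Try y = 0.973 m: A R^(2/3) = 2.762 — matches.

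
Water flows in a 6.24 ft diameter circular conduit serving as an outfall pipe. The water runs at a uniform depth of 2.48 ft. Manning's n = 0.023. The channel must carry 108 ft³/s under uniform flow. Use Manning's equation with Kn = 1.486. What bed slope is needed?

For a circular section of diameter D = 6.24 ft at depth y = 2.48 ft, the central angle is θ = 2 arccos(1 − 2y/D) = 2.728 rad. Then A = (D²/8)(θ − sin θ) = 11.33 ft² and P = Dθ/2 = 8.513 ft.
Hydraulic radius R = A/P = 11.33/8.513 = 1.33 ft.
From Manning's equation, S = [nQ / (1.486 A R^(2/3))]² = [0.023 × 108 / (1.486 × 11.33 × 1.33^(2/3))]² = 0.0149.

S = 0.0149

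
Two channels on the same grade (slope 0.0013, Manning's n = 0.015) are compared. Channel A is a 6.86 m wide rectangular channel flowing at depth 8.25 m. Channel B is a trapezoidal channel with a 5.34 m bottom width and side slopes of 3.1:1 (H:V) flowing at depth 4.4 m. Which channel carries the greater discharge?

Channel A: Flow area A = b·y = 6.86 × 8.25 = 56.6 m². Wetted perimeter P = b + 2y = 6.86 + 2×8.25 = 23.36 m. Hydraulic radius R = A/P = 56.6/23.36 = 2.423 m. Q_A = (1/0.015)·56.6·2.423^(2/3)·√0.0013 = 245.4 m³/s.
Channel B: With bottom width b = 5.34 m and side slope z = 3.1: A = (b + zy)y = (5.34 + 3.1×4.4)×4.4 = 83.51 m²; P = b + 2y√(1+z²) = 5.34 + 2×4.4×3.257 = 34 m. Hydraulic radius R = A/P = 83.51/34 = 2.456 m. Q_B = (1/0.015)·83.51·2.456^(2/3)·√0.0013 = 365.4 m³/s.
Q_A = 245.4 m³/s vs Q_B = 365.4 m³/s, so channel B carries more.

channel B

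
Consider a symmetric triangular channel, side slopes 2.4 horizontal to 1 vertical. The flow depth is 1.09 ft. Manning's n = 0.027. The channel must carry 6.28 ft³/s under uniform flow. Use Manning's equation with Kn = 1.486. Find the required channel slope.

For a triangular section with side slope z = 2.4: A = zy² = 2.4×1.09² = 2.851 ft²; P = 2y√(1+z²) = 2×1.09×2.6 = 5.668 ft.
Hydraulic radius R = A/P = 2.851/5.668 = 0.5031 ft.
From Manning's equation, S = [nQ / (1.486 A R^(2/3))]² = [0.027 × 6.28 / (1.486 × 2.851 × 0.5031^(2/3))]² = 0.004.

S = 0.004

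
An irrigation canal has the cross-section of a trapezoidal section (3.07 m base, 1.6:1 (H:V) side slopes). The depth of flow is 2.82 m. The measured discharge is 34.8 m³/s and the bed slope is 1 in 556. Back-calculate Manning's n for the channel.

n = 0.035

With bottom width b = 3.07 m and side slope z = 1.6: A = (b + zy)y = (3.07 + 1.6×2.82)×2.82 = 21.38 m²; P = b + 2y√(1+z²) = 3.07 + 2×2.82×1.887 = 13.71 m.
Hydraulic radius R = A/P = 21.38/13.71 = 1.559 m.
Rearranging Manning's equation: n = (1/Q) A R^(2/3) S^(1/2) = (1/34.8) × 21.38 × 1.559^(2/3) × √0.001799 = 0.035.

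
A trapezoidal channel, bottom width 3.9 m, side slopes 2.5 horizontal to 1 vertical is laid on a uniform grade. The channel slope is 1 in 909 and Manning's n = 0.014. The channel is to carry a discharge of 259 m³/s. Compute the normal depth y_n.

Manning's equation rearranged: A R^(2/3) = nQ / (1·√S) = 0.014 × 259 / (√0.0011) = 109.3.
Try y = 3.33 m: A R^(2/3) = 61.67 — short.
Try y = 5.42 m: A R^(2/3) = 190.5 — over.
Try y = 4.28 m: A R^(2/3) = 109.5 — matches.

y_n = 4.28 m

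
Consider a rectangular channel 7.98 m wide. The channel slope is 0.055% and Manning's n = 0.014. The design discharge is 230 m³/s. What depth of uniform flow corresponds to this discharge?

Manning's equation rearranged: A R^(2/3) = nQ / (1·√S) = 0.014 × 230 / (√0.00055) = 137.3.
Trying y = 7.28 m: A R^(2/3) = 109.2 — low.
Trying y = 9.62 m: A R^(2/3) = 153.2 — high.
Trying y = 8.78 m: A R^(2/3) = 137.3 — ≈ 137.3.

y_n = 8.78 m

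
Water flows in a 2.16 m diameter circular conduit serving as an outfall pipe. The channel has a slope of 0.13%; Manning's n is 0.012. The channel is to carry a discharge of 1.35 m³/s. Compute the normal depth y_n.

y_n = 0.629 m

Manning's equation rearranged: A R^(2/3) = nQ / (1·√S) = 0.012 × 1.35 / (√0.0013) = 0.4493.
Try y = 0.691 m: A R^(2/3) = 0.5385 — over.
Try y = 0.466 m: A R^(2/3) = 0.248 — short.
Try y = 0.629 m: A R^(2/3) = 0.4492 — matches.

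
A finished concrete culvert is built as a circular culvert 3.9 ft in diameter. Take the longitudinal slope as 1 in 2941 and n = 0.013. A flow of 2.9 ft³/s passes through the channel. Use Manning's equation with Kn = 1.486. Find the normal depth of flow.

y_n = 0.901 ft

Manning's equation rearranged: A R^(2/3) = nQ / (1.486·√S) = 0.013 × 2.9 / (1.486 × √0.00034) = 1.376.
Try y = 0.785 ft: A R^(2/3) = 1.042 — too small.
Try y = 1.07 ft: A R^(2/3) = 1.933 — too large.
Try y = 0.901 ft: A R^(2/3) = 1.375 — matches.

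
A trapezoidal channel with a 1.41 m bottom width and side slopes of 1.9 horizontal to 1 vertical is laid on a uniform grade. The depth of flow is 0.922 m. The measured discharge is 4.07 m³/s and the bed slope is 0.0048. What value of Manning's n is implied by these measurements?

n = 0.033

With bottom width b = 1.41 m and side slope z = 1.9: A = (b + zy)y = (1.41 + 1.9×0.922)×0.922 = 2.915 m²; P = b + 2y√(1+z²) = 1.41 + 2×0.922×2.147 = 5.369 m.
Hydraulic radius R = A/P = 2.915/5.369 = 0.5429 m.
Rearranging Manning's equation: n = (1/Q) A R^(2/3) S^(1/2) = (1/4.07) × 2.915 × 0.5429^(2/3) × √0.0048 = 0.033.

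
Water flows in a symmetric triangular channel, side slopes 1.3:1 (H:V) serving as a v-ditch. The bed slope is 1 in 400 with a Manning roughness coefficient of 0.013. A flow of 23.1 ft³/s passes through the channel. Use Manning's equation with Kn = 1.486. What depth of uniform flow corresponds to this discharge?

Manning's equation rearranged: A R^(2/3) = nQ / (1.486·√S) = 0.013 × 23.1 / (1.486 × √0.0025) = 4.042.
Try y = 1.68 ft: A R^(2/3) = 2.798 — too small.
Try y = 2.3 ft: A R^(2/3) = 6.465 — too large.
Try y = 1.93 ft: A R^(2/3) = 4.05 — close enough.

y_n = 1.93 ft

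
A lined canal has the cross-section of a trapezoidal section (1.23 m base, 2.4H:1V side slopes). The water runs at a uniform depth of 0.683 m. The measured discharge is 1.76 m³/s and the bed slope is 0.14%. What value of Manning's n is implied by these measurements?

n = 0.023

With bottom width b = 1.23 m and side slope z = 2.4: A = (b + zy)y = (1.23 + 2.4×0.683)×0.683 = 1.96 m²; P = b + 2y√(1+z²) = 1.23 + 2×0.683×2.6 = 4.782 m.
Hydraulic radius R = A/P = 1.96/4.782 = 0.4098 m.
Rearranging Manning's equation: n = (1/Q) A R^(2/3) S^(1/2) = (1/1.76) × 1.96 × 0.4098^(2/3) × √0.0014 = 0.023.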